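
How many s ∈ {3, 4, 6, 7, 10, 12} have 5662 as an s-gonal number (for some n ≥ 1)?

1

s = 3: P(3, 105) = 5565 and P(3, 106) = 5671; 5662 is not s-gonal.
s = 4: P(4, 75) = 5625 and P(4, 76) = 5776; 5662 is not s-gonal.
s = 6: P(6, 53) = 5565 and P(6, 54) = 5778; 5662 is not s-gonal.
s = 7: P(7, 47) = 5452 and P(7, 48) = 5688; 5662 is not s-gonal.
s = 10: P(10, 38) = 5662. ✓
s = 12: P(12, 34) = 5644 and P(12, 35) = 5985; 5662 is not s-gonal.
Hits: s ∈ {10} → 1.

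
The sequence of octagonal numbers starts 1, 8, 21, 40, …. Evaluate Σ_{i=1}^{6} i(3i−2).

Σ i(3i−2) = 3Σi² − 2Σi over i = 1..6.
Σi = 21 and Σi² = 91.
3·91 − 2·21 = 231.

231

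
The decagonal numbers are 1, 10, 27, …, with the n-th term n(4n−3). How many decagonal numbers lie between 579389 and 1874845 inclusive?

305

The n-th decagonal number is n(4n−3).
Smallest index with value ≥ 579389: n = 381 (giving 579501).
Largest index with value ≤ 1874845: n = 685 (giving 1874845).
Indices 381 through 685: 305 terms.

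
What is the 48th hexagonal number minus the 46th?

48·(2·48 − 1) = 4560 and 46·(2·46 − 1) = 4186.
Difference: 4560 − 4186 = 374.

374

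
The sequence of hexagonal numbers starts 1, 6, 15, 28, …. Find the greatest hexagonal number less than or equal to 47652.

47278

Solve n(2n−1) ≤ 47652 for integer n.
n = 154 gives 47278 ≤ 47652, while n = 155 gives 47895 > 47652; so the answer is 47278.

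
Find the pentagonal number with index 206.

63551

The 206th pentagonal number is n(3n−1)/2 with n = 206.
206·(3·206 − 1)/2 = 206·617/2 = 63551.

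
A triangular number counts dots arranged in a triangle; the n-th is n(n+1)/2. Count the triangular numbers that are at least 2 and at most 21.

5

The n-th triangular number is n(n+1)/2.
Smallest index with value ≥ 2: n = 2 (giving 3).
Largest index with value ≤ 21: n = 6 (giving 21).
Indices 2 through 6: 5 terms.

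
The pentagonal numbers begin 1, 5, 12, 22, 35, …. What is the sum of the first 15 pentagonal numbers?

1800

Σ i(3i−1)/2 = (3Σi² − Σi) / 2 over i = 1..15.
Σi = 120 and Σi² = 1240.
(3·1240 − 1·120) / 2 = 3600/2 = 1800.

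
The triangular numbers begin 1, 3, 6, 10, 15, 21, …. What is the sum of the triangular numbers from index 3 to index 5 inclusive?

31

Σ i(i+1)/2 = (Σi² + Σi) / 2 over i = 3..5.
Σi = 15 − 3 = 12 and Σi² = 55 − 5 = 50.
(1·50 + 1·12) / 2 = 62/2 = 31.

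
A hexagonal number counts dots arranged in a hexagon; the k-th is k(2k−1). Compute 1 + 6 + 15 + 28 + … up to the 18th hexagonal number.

4047

Σ i(2i−1) = 2Σi² − Σi over i = 1..18.
Σi = 171 and Σi² = 2109.
2·2109 − 1·171 = 4047.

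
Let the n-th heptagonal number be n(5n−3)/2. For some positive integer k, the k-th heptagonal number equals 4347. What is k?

Set n(5n−3)/2 = 4347, giving 5n² − 3n − 8694 = 0.
The discriminant is 9 + 40·4347 = 173889, and √173889 = 417.
So n = (3 + 417) / 10 = 420/10 = 42.

42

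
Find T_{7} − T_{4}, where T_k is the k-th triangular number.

7·8/2 = 28 and 4·5/2 = 10.
Difference: 28 − 10 = 18.

18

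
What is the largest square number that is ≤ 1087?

1024

Solve n² ≤ 1087 for integer n.
n = 32 gives 1024 ≤ 1087, while n = 33 gives 1089 > 1087; so the answer is 1024.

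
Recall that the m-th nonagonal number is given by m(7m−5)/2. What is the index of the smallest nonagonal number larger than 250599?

268

Solve n(7n−5)/2 > 250599 for integer n.
The largest n with value ≤ 250599 is 267 (since 248844 ≤ 250599 < 250714), so the first above is n = 268, value 250714.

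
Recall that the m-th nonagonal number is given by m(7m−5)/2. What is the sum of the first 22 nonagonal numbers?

12650

Σ i(7i−5)/2 = (7Σi² − 5Σi) / 2 over i = 1..22.
Σi = 253 and Σi² = 3795.
(7·3795 − 5·253) / 2 = 25300/2 = 12650.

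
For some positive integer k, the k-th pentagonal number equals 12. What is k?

Set n(3n−1)/2 = 12, giving 3n² − n − 24 = 0.
The discriminant is 1 + 24·12 = 289, and √289 = 17.
So n = (1 + 17) / 6 = 18/6 = 3.

3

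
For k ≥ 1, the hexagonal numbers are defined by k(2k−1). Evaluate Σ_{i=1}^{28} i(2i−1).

15022

Σ i(2i−1) = 2Σi² − Σi over i = 1..28.
Σi = 406 and Σi² = 7714.
2·7714 − 1·406 = 15022.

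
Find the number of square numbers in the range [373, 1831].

23

The n-th square number is n².
Smallest index with value ≥ 373: n = 20 (giving 400).
Largest index with value ≤ 1831: n = 42 (giving 1764).
Indices 20 through 42: 23 terms.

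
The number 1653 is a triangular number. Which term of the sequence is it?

Set n(n+1)/2 = 1653, giving n² + n − 3306 = 0.
The discriminant is 1 + 8·1653 = 13225, and √13225 = 115.
So n = (-1 + 115) / 2 = 114/2 = 57.

57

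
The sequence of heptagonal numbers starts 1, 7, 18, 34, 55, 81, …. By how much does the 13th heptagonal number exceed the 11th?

13·(5·13 − 3)/2 = 403 and 11·(5·11 − 3)/2 = 286.
Difference: 403 − 286 = 117.

117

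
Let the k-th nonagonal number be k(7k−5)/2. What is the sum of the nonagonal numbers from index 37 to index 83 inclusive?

615418

Σ i(7i−5)/2 = (7Σi² − 5Σi) / 2 over i = 37..83.
Σi = 3486 − 666 = 2820 and Σi² = 194054 − 16206 = 177848.
(7·177848 − 5·2820) / 2 = 1230836/2 = 615418.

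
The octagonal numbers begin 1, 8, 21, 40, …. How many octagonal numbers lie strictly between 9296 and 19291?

The n-th octagonal number is n(3n−2).
Smallest index with value > 9296: n = 57 (giving 9633).
Largest index with value < 19291: n = 80 (giving 19040).
Indices 57 through 80: 24 terms.

24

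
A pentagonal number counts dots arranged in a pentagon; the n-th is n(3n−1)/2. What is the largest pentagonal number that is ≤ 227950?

226787

Solve n(3n−1)/2 ≤ 227950 for integer n.
n = 389 gives 226787 ≤ 227950, while n = 390 gives 227955 > 227950; so the answer is 226787.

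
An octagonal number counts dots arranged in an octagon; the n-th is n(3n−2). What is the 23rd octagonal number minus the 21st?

23·(3·23 − 2) = 1541 and 21·(3·21 − 2) = 1281.
Difference: 1541 − 1281 = 260.

260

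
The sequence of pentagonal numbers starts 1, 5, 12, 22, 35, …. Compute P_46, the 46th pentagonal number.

The 46th pentagonal number is n(3n−1)/2 with n = 46.
46·(3·46 − 1)/2 = 46·137/2 = 3151.

3151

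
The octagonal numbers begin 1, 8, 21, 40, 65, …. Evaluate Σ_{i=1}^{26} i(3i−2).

17901

Σ i(3i−2) = 3Σi² − 2Σi over i = 1..26.
Σi = 351 and Σi² = 6201.
3·6201 − 2·351 = 17901.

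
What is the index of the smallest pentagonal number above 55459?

Solve n(3n−1)/2 > 55459 for integer n.
The largest n with value ≤ 55459 is 192 (since 55200 ≤ 55459 < 55777), so the first above is n = 193, value 55777.

193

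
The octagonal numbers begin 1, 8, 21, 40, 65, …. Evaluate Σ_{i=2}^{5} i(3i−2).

134

Σ i(3i−2) = 3Σi² − 2Σi over i = 2..5.
Σi = 15 − 1 = 14 and Σi² = 55 − 1 = 54.
3·54 − 2·14 = 134.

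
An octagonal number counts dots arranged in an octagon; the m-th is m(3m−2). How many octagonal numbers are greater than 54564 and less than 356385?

209

The n-th octagonal number is n(3n−2).
Smallest index with value > 54564: n = 136 (giving 55216).
Largest index with value < 356385: n = 344 (giving 354320).
Indices 136 through 344: 209 terms.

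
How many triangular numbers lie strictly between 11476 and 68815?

The n-th triangular number is n(n+1)/2.
Smallest index with value > 11476: n = 152 (giving 11628).
Largest index with value < 68815: n = 370 (giving 68635).
Indices 152 through 370: 219 terms.

219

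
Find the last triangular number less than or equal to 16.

15

Solve n(n+1)/2 ≤ 16 for integer n.
n = 5 gives 15 ≤ 16, while n = 6 gives 21 > 16; so the answer is 15.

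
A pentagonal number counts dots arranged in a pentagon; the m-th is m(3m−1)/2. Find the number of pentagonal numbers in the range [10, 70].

The n-th pentagonal number is n(3n−1)/2.
Smallest index with value ≥ 10: n = 3 (giving 12).
Largest index with value ≤ 70: n = 7 (giving 70).
Indices 3 through 7: 5 terms.

5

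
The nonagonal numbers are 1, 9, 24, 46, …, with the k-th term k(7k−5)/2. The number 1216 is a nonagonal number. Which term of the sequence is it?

Set n(7n−5)/2 = 1216, giving 7n² − 5n − 2432 = 0.
The discriminant is 25 + 56·1216 = 68121, and √68121 = 261.
So n = (5 + 261) / 14 = 266/14 = 19.
Check: 19·(7·19 − 5)/2 = 1216. ✓

19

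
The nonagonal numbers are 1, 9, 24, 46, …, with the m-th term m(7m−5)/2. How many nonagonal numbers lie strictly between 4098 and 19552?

41

The n-th nonagonal number is n(7n−5)/2.
Smallest index with value > 4098: n = 35 (giving 4200).
Largest index with value < 19552: n = 75 (giving 19500).
Indices 35 through 75: 41 terms.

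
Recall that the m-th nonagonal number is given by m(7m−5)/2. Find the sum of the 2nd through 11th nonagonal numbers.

1605

Σ i(7i−5)/2 = (7Σi² − 5Σi) / 2 over i = 2..11.
Σi = 66 − 1 = 65 and Σi² = 506 − 1 = 505.
(7·505 − 5·65) / 2 = 3210/2 = 1605.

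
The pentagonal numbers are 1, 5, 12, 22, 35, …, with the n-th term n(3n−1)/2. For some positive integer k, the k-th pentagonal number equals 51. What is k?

Set n(3n−1)/2 = 51, giving 3n² − n − 102 = 0.
So n = (1 + 35) / 6 = 36/6 = 6.

6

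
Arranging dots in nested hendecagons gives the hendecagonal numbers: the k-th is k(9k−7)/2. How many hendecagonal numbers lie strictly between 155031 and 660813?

197

The n-th hendecagonal number is n(9n−7)/2.
Smallest index with value > 155031: n = 187 (giving 156706).
Largest index with value < 660813: n = 383 (giving 658760).
Indices 187 through 383: 197 terms.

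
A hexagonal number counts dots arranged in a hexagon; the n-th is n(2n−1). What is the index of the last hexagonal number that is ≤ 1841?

Solve n(2n−1) ≤ 1841 for integer n.
n = 30 gives 1770 ≤ 1841, while n = 31 gives 1891 > 1841; so the answer is index 30.

30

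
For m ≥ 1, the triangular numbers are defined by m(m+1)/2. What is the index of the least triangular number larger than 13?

5

Solve n(n+1)/2 > 13 for integer n.
The largest n with value ≤ 13 is 4 (since 10 ≤ 13 < 15), so the first above is n = 5, value 15.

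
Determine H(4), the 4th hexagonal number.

The 4th hexagonal number is n(2n−1) with n = 4.
4·(2·4 − 1) = 4·7 = 28.

28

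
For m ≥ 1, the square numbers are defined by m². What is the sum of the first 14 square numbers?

Σ_{i=1}^{14} i² = 14·15·29/6 = 1015.

1015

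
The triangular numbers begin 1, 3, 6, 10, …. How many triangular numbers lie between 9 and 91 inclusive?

10

The n-th triangular number is n(n+1)/2.
Smallest index with value ≥ 9: n = 4 (giving 10).
Largest index with value ≤ 91: n = 13 (giving 91).
Indices 4 through 13: 10 terms.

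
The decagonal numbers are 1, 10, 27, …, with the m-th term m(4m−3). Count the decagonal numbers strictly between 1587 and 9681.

The n-th decagonal number is n(4n−3).
Smallest index with value > 1587: n = 21 (giving 1701).
Largest index with value < 9681: n = 49 (giving 9457).
Indices 21 through 49: 29 terms.

29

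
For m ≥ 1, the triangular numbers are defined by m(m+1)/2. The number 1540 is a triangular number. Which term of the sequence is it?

Set n(n+1)/2 = 1540, giving n² + n − 3080 = 0.
So n = (-1 + 111) / 2 = 110/2 = 55.

55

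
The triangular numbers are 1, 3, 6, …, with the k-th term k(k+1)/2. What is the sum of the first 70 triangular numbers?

59640

Σ i(i+1)/2 = (Σi² + Σi) / 2 over i = 1..70.
Σi = 2485 and Σi² = 116795.
(1·116795 + 1·2485) / 2 = 119280/2 = 59640.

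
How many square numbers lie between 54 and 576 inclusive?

17

The n-th square number is n².
Smallest index with value ≥ 54: n = 8 (giving 64).
Largest index with value ≤ 576: n = 24 (giving 576).
Indices 8 through 24: 17 terms.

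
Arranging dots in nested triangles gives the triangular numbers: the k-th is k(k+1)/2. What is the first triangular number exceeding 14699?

14706

Solve n(n+1)/2 > 14699 for integer n.
The largest n with value ≤ 14699 is 170 (since 14535 ≤ 14699 < 14706), so the first above is n = 171, value 14706.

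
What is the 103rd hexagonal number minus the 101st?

103·(2·103 − 1) = 21115 and 101·(2·101 − 1) = 20301.
Difference: 21115 − 20301 = 814.

814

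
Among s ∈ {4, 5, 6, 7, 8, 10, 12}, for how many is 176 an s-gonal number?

2

s = 4: P(4, 13) = 169 and P(4, 14) = 196; 176 is not s-gonal.
s = 5: P(5, 11) = 176. ✓
s = 6: P(6, 9) = 153 and P(6, 10) = 190; 176 is not s-gonal.
s = 7: P(7, 8) = 148 and P(7, 9) = 189; 176 is not s-gonal.
s = 8: P(8, 8) = 176. ✓
s = 10: P(10, 7) = 175 and P(10, 8) = 232; 176 is not s-gonal.
s = 12: P(12, 6) = 156 and P(12, 7) = 217; 176 is not s-gonal.
Hits: s ∈ {5, 8} → 2.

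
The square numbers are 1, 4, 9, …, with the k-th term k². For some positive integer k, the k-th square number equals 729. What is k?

27

We need n² = 729, so n = √729 = 27.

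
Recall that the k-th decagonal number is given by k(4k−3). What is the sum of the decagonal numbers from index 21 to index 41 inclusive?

81851

Σ i(4i−3) = 4Σi² − 3Σi over i = 21..41.
Σi = 861 − 210 = 651 and Σi² = 23821 − 2870 = 20951.
4·20951 − 3·651 = 81851.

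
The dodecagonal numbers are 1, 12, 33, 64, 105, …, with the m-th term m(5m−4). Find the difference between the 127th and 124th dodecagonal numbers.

127·(5·127 − 4) = 80137 and 124·(5·124 − 4) = 76384.
Difference: 80137 − 76384 = 3753.

3753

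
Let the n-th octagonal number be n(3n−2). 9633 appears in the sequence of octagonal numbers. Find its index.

57

Set n(3n−2) = 9633, giving 3n² − 2n − 9633 = 0.
The discriminant is 4 + 12·9633 = 115600, and √115600 = 340.
So n = (2 + 340) / 6 = 342/6 = 57.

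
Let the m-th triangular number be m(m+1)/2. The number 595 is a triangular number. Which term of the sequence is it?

Set n(n+1)/2 = 595, giving n² + n − 1190 = 0.
The discriminant is 1 + 8·595 = 4761, and √4761 = 69.
So n = (-1 + 69) / 2 = 68/2 = 34.
Check: 34·35/2 = 595. ✓

34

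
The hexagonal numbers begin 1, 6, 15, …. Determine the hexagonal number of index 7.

The 7th hexagonal number is n(2n−1) with n = 7.
7·(2·7 − 1) = 7·13 = 91.

91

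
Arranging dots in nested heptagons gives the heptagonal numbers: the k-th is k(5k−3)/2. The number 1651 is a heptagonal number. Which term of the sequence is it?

26

Set n(5n−3)/2 = 1651, giving 5n² − 3n − 3302 = 0.
The discriminant is 9 + 40·1651 = 66049, and √66049 = 257.
So n = (3 + 257) / 10 = 260/10 = 26.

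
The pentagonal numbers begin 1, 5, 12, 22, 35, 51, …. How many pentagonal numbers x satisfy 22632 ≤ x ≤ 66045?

The n-th pentagonal number is n(3n−1)/2.
Smallest index with value ≥ 22632: n = 123 (giving 22632).
Largest index with value ≤ 66045: n = 210 (giving 66045).
Indices 123 through 210: 88 terms.

88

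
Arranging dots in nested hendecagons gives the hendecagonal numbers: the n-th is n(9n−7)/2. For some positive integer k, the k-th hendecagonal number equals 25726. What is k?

76

Set n(9n−7)/2 = 25726, giving 9n² − 7n − 51452 = 0.
The discriminant is 49 + 72·25726 = 1852321, and √1852321 = 1361.
So n = (7 + 1361) / 18 = 1368/18 = 76.
Check: 76·(9·76 − 7)/2 = 25726. ✓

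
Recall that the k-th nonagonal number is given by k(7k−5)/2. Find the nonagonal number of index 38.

4959

The 38th nonagonal number is n(7n−5)/2 with n = 38.
38·(7·38 − 5)/2 = 38·261/2 = 4959.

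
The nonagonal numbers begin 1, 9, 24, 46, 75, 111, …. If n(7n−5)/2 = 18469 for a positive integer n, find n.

Set n(7n−5)/2 = 18469, giving 7n² − 5n − 36938 = 0.
So n = (5 + 1017) / 14 = 1022/14 = 73.
Check: 73·(7·73 − 5)/2 = 18469. ✓

73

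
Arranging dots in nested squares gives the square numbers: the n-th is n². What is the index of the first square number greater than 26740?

164

Solve n² > 26740 for integer n.
The largest n with value ≤ 26740 is 163 (since 26569 ≤ 26740 < 26896), so the first above is n = 164, value 26896.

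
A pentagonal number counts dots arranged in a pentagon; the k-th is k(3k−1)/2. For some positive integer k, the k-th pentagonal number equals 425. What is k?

17

Set n(3n−1)/2 = 425, giving 3n² − n − 850 = 0.
The discriminant is 1 + 24·425 = 10201, and √10201 = 101.
So n = (1 + 101) / 6 = 102/6 = 17.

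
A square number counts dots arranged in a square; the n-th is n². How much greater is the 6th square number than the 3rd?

27

6² = 36 and 3² = 9.
Difference: 36 − 9 = 27.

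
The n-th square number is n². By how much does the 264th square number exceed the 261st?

264² = 69696 and 261² = 68121.
Difference: 69696 − 68121 = 1575.

1575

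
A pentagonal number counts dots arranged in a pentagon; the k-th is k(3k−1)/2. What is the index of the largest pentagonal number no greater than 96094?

Solve n(3n−1)/2 ≤ 96094 for integer n.
n = 253 gives 95887 ≤ 96094, while n = 254 gives 96647 > 96094; so the answer is index 253.

253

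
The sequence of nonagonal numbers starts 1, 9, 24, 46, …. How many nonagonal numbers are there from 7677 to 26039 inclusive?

The n-th nonagonal number is n(7n−5)/2.
Smallest index with value ≥ 7677: n = 48 (giving 7944).
Largest index with value ≤ 26039: n = 86 (giving 25671).
Indices 48 through 86: 39 terms.

39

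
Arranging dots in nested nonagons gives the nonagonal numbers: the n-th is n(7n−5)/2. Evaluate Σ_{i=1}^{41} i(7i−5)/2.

Σ i(7i−5)/2 = (7Σi² − 5Σi) / 2 over i = 1..41.
Σi = 861 and Σi² = 23821.
(7·23821 − 5·861) / 2 = 162442/2 = 81221.

81221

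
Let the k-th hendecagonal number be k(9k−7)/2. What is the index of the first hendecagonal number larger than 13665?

Solve n(9n−7)/2 > 13665 for integer n.
The largest n with value ≤ 13665 is 55 (since 13420 ≤ 13665 < 13916), so the first above is n = 56, value 13916.

56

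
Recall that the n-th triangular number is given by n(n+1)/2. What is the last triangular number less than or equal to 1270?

Solve n(n+1)/2 ≤ 1270 for integer n.
n = 49 gives 1225 ≤ 1270, while n = 50 gives 1275 > 1270; so the answer is 1225.

1225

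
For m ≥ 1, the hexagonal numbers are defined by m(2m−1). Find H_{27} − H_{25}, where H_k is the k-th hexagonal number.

27·(2·27 − 1) = 1431 and 25·(2·25 − 1) = 1225.
Difference: 1431 − 1225 = 206.

206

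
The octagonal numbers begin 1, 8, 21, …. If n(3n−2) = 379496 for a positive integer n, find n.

356

Set n(3n−2) = 379496, giving 3n² − 2n − 379496 = 0.
The discriminant is 4 + 12·379496 = 4553956, and √4553956 = 2134.
So n = (2 + 2134) / 6 = 2136/6 = 356.
Check: 356·(3·356 − 2) = 379496. ✓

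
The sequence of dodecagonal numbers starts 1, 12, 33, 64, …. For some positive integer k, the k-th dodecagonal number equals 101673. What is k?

143

Set n(5n−4) = 101673, giving 5n² − 4n − 101673 = 0.
The discriminant is 16 + 20·101673 = 2033476, and √2033476 = 1426.
So n = (4 + 1426) / 10 = 1430/10 = 143.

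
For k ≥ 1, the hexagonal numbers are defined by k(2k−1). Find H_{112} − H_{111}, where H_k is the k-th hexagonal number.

Consecutive hexagonal numbers differ by 4n − 3: here 4·112 − 3 = 445.

445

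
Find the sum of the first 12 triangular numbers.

Σ i(i+1)/2 = (Σi² + Σi) / 2 over i = 1..12.
Σi = 78 and Σi² = 650.
(1·650 + 1·78) / 2 = 728/2 = 364.

364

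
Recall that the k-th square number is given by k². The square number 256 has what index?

We need n² = 256, so n = √256 = 16.
Check: 16² = 256. ✓

16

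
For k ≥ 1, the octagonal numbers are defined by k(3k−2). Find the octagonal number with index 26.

The 26th octagonal number is n(3n−2) with n = 26.
26·(3·26 − 2) = 26·76 = 1976.

1976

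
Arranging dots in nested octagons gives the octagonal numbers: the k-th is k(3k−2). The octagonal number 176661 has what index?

Set n(3n−2) = 176661, giving 3n² − 2n − 176661 = 0.
So n = (2 + 1456) / 6 = 1458/6 = 243.

243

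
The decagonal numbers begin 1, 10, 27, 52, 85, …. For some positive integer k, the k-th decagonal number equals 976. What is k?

16

Set n(4n−3) = 976, giving 4n² − 3n − 976 = 0.
So n = (3 + 125) / 8 = 128/8 = 16.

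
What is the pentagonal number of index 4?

22

The 4th pentagonal number is n(3n−1)/2 with n = 4.
4·(3·4 − 1)/2 = 4·11/2 = 22.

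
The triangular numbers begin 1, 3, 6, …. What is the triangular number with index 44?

990

The 44th triangular number is n(n+1)/2 with n = 44.
44·45/2 = 1980/2 = 990.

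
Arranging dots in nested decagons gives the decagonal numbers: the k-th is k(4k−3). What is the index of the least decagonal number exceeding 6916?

42

Solve n(4n−3) > 6916 for integer n.
The largest n with value ≤ 6916 is 41 (since 6601 ≤ 6916 < 6930), so the first above is n = 42, value 6930.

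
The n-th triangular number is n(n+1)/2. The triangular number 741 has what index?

38

Set n(n+1)/2 = 741, giving n² + n − 1482 = 0.
The discriminant is 1 + 8·741 = 5929, and √5929 = 77.
So n = (-1 + 77) / 2 = 76/2 = 38.
Check: 38·39/2 = 741. ✓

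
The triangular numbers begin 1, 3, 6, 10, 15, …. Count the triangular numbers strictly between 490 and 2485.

39

The n-th triangular number is n(n+1)/2.
Smallest index with value > 490: n = 31 (giving 496).
Largest index with value < 2485: n = 69 (giving 2415).
Indices 31 through 69: 39 terms.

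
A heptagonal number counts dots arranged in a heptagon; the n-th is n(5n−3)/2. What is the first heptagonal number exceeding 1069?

Solve n(5n−3)/2 > 1069 for integer n.
The largest n with value ≤ 1069 is 20 (since 970 ≤ 1069 < 1071), so the first above is n = 21, value 1071.

1071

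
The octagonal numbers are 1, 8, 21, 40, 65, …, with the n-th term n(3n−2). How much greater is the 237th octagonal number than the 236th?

Consecutive octagonal numbers differ by 6n − 5: here 6·237 − 5 = 1417.

1417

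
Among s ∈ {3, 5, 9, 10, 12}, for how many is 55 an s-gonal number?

s = 3: P(3, 10) = 55. ✓
s = 5: P(5, 6) = 51 and P(5, 7) = 70; 55 is not s-gonal.
s = 9: P(9, 4) = 46 and P(9, 5) = 75; 55 is not s-gonal.
s = 10: P(10, 4) = 52 and P(10, 5) = 85; 55 is not s-gonal.
s = 12: P(12, 3) = 33 and P(12, 4) = 64; 55 is not s-gonal.
Hits: s ∈ {3} → 1.

1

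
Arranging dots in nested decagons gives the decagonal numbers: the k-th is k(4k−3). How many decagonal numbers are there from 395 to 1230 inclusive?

The n-th decagonal number is n(4n−3).
Smallest index with value ≥ 395: n = 11 (giving 451).
Largest index with value ≤ 1230: n = 17 (giving 1105).
Indices 11 through 17: 7 terms.

7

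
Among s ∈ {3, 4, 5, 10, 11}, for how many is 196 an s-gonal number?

s = 3: P(3, 19) = 190 and P(3, 20) = 210; 196 is not s-gonal.
s = 4: P(4, 14) = 196. ✓
s = 5: P(5, 11) = 176 and P(5, 12) = 210; 196 is not s-gonal.
s = 10: P(10, 7) = 175 and P(10, 8) = 232; 196 is not s-gonal.
s = 11: P(11, 7) = 196. ✓
Hits: s ∈ {4, 11} → 2.

2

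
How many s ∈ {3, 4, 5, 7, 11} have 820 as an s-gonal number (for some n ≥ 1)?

s = 3: P(3, 40) = 820. ✓
s = 4: P(4, 28) = 784 and P(4, 29) = 841; 820 is not s-gonal.
s = 5: P(5, 23) = 782 and P(5, 24) = 852; 820 is not s-gonal.
s = 7: P(7, 18) = 783 and P(7, 19) = 874; 820 is not s-gonal.
s = 11: P(11, 13) = 715 and P(11, 14) = 833; 820 is not s-gonal.
Hits: s ∈ {3} → 1.

1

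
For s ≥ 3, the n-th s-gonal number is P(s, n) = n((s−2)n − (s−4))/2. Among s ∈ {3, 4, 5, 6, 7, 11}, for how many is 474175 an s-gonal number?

s = 3: P(3, 973) = 473851 and P(3, 974) = 474825; 474175 is not s-gonal.
s = 4: P(4, 688) = 473344 and P(4, 689) = 474721; 474175 is not s-gonal.
s = 5: P(5, 562) = 473485 and P(5, 563) = 475172; 474175 is not s-gonal.
s = 6: P(6, 487) = 473851 and P(6, 488) = 475800; 474175 is not s-gonal.
s = 7: P(7, 435) = 472410 and P(7, 436) = 474586; 474175 is not s-gonal.
s = 11: P(11, 325) = 474175. ✓
Hits: s ∈ {11} → 1.

1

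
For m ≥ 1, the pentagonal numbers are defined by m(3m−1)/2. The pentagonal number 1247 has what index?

29

Set n(3n−1)/2 = 1247, giving 3n² − n − 2494 = 0.
The discriminant is 1 + 24·1247 = 29929, and √29929 = 173.
So n = (1 + 173) / 6 = 174/6 = 29.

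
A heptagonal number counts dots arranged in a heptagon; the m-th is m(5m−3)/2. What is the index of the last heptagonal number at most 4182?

41

Solve n(5n−3)/2 ≤ 4182 for integer n.
n = 41 gives 4141 ≤ 4182, while n = 42 gives 4347 > 4182; so the answer is index 41.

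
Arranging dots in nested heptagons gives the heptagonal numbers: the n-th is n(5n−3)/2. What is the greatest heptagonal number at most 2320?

Solve n(5n−3)/2 ≤ 2320 for integer n.
n = 30 gives 2205 ≤ 2320, while n = 31 gives 2356 > 2320; so the answer is 2205.

2205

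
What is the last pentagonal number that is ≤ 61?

51

Solve n(3n−1)/2 ≤ 61 for integer n.
n = 6 gives 51 ≤ 61, while n = 7 gives 70 > 61; so the answer is 51.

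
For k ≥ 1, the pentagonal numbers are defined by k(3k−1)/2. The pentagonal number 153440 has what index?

320

Set n(3n−1)/2 = 153440, giving 3n² − n − 306880 = 0.
The discriminant is 1 + 24·153440 = 3682561, and √3682561 = 1919.
So n = (1 + 1919) / 6 = 1920/6 = 320.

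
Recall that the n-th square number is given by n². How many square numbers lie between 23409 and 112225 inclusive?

The n-th square number is n².
Smallest index with value ≥ 23409: n = 153 (giving 23409).
Largest index with value ≤ 112225: n = 335 (giving 112225).
Indices 153 through 335: 183 terms.

183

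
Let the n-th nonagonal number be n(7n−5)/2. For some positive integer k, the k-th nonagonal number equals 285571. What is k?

286

Set n(7n−5)/2 = 285571, giving 7n² − 5n − 571142 = 0.
The discriminant is 25 + 56·285571 = 15992001, and √15992001 = 3999.
So n = (5 + 3999) / 14 = 4004/14 = 286.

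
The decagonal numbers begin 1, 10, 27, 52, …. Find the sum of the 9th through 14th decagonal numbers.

3037

Σ i(4i−3) = 4Σi² − 3Σi over i = 9..14.
Σi = 105 − 36 = 69 and Σi² = 1015 − 204 = 811.
4·811 − 3·69 = 3037.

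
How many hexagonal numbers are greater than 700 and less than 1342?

The n-th hexagonal number is n(2n−1).
Smallest index with value > 700: n = 19 (giving 703).
Largest index with value < 1342: n = 26 (giving 1326).
Indices 19 through 26: 8 terms.

8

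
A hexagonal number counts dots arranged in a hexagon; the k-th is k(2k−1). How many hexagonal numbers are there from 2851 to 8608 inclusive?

27

The n-th hexagonal number is n(2n−1).
Smallest index with value ≥ 2851: n = 39 (giving 3003).
Largest index with value ≤ 8608: n = 65 (giving 8385).
Indices 39 through 65: 27 terms.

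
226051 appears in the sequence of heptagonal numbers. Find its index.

Set n(5n−3)/2 = 226051, giving 5n² − 3n − 452102 = 0.
So n = (3 + 3007) / 10 = 3010/10 = 301.
Check: 301·(5·301 − 3)/2 = 226051. ✓

301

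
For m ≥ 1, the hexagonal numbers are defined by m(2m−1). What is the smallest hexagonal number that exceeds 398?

Solve n(2n−1) > 398 for integer n.
The largest n with value ≤ 398 is 14 (since 378 ≤ 398 < 435), so the first above is n = 15, value 435.

435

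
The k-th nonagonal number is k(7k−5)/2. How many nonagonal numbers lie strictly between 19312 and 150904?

The n-th nonagonal number is n(7n−5)/2.
Smallest index with value > 19312: n = 75 (giving 19500).
Largest index with value < 150904: n = 207 (giving 149454).
Indices 75 through 207: 133 terms.

133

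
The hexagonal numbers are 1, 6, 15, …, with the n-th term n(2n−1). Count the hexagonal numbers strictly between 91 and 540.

The n-th hexagonal number is n(2n−1).
Smallest index with value > 91: n = 8 (giving 120).
Largest index with value < 540: n = 16 (giving 496).
Indices 8 through 16: 9 terms.

9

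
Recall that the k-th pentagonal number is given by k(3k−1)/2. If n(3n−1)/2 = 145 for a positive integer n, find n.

10

Set n(3n−1)/2 = 145, giving 3n² − n − 290 = 0.
So n = (1 + 59) / 6 = 60/6 = 10.
Check: 10·(3·10 − 1)/2 = 145. ✓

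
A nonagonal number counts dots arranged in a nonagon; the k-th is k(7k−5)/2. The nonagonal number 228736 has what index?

256

Set n(7n−5)/2 = 228736, giving 7n² − 5n − 457472 = 0.
The discriminant is 25 + 56·228736 = 12809241, and √12809241 = 3579.
So n = (5 + 3579) / 14 = 3584/14 = 256.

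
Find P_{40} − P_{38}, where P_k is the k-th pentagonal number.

40·(3·40 − 1)/2 = 2380 and 38·(3·38 − 1)/2 = 2147.
Difference: 2380 − 2147 = 233.

233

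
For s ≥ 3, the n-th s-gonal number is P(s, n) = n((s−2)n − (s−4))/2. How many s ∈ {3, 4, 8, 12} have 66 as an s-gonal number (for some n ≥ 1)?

s = 3: P(3, 11) = 66. ✓
s = 4: P(4, 8) = 64 and P(4, 9) = 81; 66 is not s-gonal.
s = 8: P(8, 5) = 65 and P(8, 6) = 96; 66 is not s-gonal.
s = 12: P(12, 4) = 64 and P(12, 5) = 105; 66 is not s-gonal.
Hits: s ∈ {3} → 1.

1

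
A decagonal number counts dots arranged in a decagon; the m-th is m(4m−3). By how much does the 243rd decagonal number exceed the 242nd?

1937

Consecutive decagonal numbers differ by 8n − 7: here 8·243 − 7 = 1937.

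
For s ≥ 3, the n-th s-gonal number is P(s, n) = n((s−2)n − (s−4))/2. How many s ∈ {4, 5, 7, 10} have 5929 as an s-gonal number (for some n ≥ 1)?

2

s = 4: P(4, 77) = 5929. ✓
s = 5: P(5, 63) = 5922 and P(5, 64) = 6112; 5929 is not s-gonal.
s = 7: P(7, 49) = 5929. ✓
s = 10: P(10, 38) = 5662 and P(10, 39) = 5967; 5929 is not s-gonal.
Hits: s ∈ {4, 7} → 2.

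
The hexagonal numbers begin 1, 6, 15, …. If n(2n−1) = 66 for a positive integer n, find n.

6

Set n(2n−1) = 66, giving 2n² − n − 66 = 0.
So n = (1 + 23) / 4 = 24/4 = 6.
Check: 6·(2·6 − 1) = 66. ✓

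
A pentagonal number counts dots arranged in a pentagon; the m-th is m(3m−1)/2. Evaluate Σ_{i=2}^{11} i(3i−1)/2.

Σ i(3i−1)/2 = (3Σi² − Σi) / 2 over i = 2..11.
Σi = 66 − 1 = 65 and Σi² = 506 − 1 = 505.
(3·505 − 1·65) / 2 = 1450/2 = 725.

725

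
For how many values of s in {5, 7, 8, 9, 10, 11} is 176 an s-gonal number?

s = 5: P(5, 11) = 176. ✓
s = 7: P(7, 8) = 148 and P(7, 9) = 189; 176 is not s-gonal.
s = 8: P(8, 8) = 176. ✓
s = 9: P(9, 7) = 154 and P(9, 8) = 204; 176 is not s-gonal.
s = 10: P(10, 7) = 175 and P(10, 8) = 232; 176 is not s-gonal.
s = 11: P(11, 6) = 141 and P(11, 7) = 196; 176 is not s-gonal.
Hits: s ∈ {5, 8} → 2.

2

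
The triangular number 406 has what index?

28

Set n(n+1)/2 = 406, giving n² + n − 812 = 0.
The discriminant is 1 + 8·406 = 3249, and √3249 = 57.
So n = (-1 + 57) / 2 = 56/2 = 28.
Check: 28·29/2 = 406. ✓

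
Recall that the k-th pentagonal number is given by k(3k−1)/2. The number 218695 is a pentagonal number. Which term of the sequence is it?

Set n(3n−1)/2 = 218695, giving 3n² − n − 437390 = 0.
The discriminant is 1 + 24·218695 = 5248681, and √5248681 = 2291.
So n = (1 + 2291) / 6 = 2292/6 = 382.

382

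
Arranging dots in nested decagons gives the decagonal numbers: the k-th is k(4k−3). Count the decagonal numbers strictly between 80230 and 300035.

The n-th decagonal number is n(4n−3).
Smallest index with value > 80230: n = 143 (giving 81367).
Largest index with value < 300035: n = 274 (giving 299482).
Indices 143 through 274: 132 terms.

132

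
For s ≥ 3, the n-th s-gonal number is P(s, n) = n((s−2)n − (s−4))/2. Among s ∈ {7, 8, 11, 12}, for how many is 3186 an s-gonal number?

2

s = 7: P(7, 36) = 3186. ✓
s = 8: P(8, 32) = 3008 and P(8, 33) = 3201; 3186 is not s-gonal.
s = 11: P(11, 27) = 3186. ✓
s = 12: P(12, 25) = 3025 and P(12, 26) = 3276; 3186 is not s-gonal.
Hits: s ∈ {7, 11} → 2.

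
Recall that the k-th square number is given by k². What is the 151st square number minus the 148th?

897

151² = 22801 and 148² = 21904.
Difference: 22801 − 21904 = 897.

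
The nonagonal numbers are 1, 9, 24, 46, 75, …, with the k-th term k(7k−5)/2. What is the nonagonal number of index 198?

136719

The 198th nonagonal number is n(7n−5)/2 with n = 198.
198·(7·198 − 5)/2 = 198·1381/2 = 136719.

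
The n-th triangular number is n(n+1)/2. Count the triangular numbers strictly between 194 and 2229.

47

The n-th triangular number is n(n+1)/2.
Smallest index with value > 194: n = 20 (giving 210).
Largest index with value < 2229: n = 66 (giving 2211).
Indices 20 through 66: 47 terms.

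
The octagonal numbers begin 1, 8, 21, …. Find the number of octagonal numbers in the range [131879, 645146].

The n-th octagonal number is n(3n−2).
Smallest index with value ≥ 131879: n = 210 (giving 131880).
Largest index with value ≤ 645146: n = 464 (giving 644960).
Indices 210 through 464: 255 terms.

255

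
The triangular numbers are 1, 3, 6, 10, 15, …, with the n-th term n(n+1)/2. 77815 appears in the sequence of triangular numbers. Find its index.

394

Set n(n+1)/2 = 77815, giving n² + n − 155630 = 0.
The discriminant is 1 + 8·77815 = 622521, and √622521 = 789.
So n = (-1 + 789) / 2 = 788/2 = 394.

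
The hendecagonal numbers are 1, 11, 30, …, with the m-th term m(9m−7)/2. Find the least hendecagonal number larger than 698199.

700730

Solve n(9n−7)/2 > 698199 for integer n.
The largest n with value ≤ 698199 is 394 (since 697183 ≤ 698199 < 700730), so the first above is n = 395, value 700730.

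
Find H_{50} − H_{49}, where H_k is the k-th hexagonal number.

197

Consecutive hexagonal numbers differ by 4n − 3: here 4·50 − 3 = 197.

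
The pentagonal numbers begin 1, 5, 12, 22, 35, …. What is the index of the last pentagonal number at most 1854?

35

Solve n(3n−1)/2 ≤ 1854 for integer n.
n = 35 gives 1820 ≤ 1854, while n = 36 gives 1926 > 1854; so the answer is index 35.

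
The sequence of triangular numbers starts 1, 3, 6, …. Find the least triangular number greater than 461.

465

Solve n(n+1)/2 > 461 for integer n.
The largest n with value ≤ 461 is 29 (since 435 ≤ 461 < 465), so the first above is n = 30, value 465.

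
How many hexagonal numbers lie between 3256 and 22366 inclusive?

66

The n-th hexagonal number is n(2n−1).
Smallest index with value ≥ 3256: n = 41 (giving 3321).
Largest index with value ≤ 22366: n = 106 (giving 22366).
Indices 41 through 106: 66 terms.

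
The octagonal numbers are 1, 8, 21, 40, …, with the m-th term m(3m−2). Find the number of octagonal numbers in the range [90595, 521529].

The n-th octagonal number is n(3n−2).
Smallest index with value ≥ 90595: n = 175 (giving 91525).
Largest index with value ≤ 521529: n = 417 (giving 520833).
Indices 175 through 417: 243 terms.

243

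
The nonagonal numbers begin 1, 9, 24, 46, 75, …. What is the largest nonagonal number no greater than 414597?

Solve n(7n−5)/2 ≤ 414597 for integer n.
n = 344 gives 413316 ≤ 414597, while n = 345 gives 415725 > 414597; so the answer is 413316.

413316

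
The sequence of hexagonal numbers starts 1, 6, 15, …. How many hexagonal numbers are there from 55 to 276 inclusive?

7

The n-th hexagonal number is n(2n−1).
Smallest index with value ≥ 55: n = 6 (giving 66).
Largest index with value ≤ 276: n = 12 (giving 276).
Indices 6 through 12: 7 terms.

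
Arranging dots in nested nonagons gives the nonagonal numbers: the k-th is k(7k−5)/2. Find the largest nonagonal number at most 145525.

145146

Solve n(7n−5)/2 ≤ 145525 for integer n.
n = 204 gives 145146 ≤ 145525, while n = 205 gives 146575 > 145525; so the answer is 145146.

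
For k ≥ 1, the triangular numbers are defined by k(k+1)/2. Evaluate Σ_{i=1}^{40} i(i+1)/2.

Σ i(i+1)/2 = (Σi² + Σi) / 2 over i = 1..40.
Σi = 820 and Σi² = 22140.
(1·22140 + 1·820) / 2 = 22960/2 = 11480.

11480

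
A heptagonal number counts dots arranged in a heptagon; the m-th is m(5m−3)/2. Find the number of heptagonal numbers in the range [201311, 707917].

The n-th heptagonal number is n(5n−3)/2.
Smallest index with value ≥ 201311: n = 285 (giving 202635).
Largest index with value ≤ 707917: n = 532 (giving 706762).
Indices 285 through 532: 248 terms.

248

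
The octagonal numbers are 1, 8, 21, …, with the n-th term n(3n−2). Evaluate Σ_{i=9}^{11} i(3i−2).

846

Σ i(3i−2) = 3Σi² − 2Σi over i = 9..11.
Σi = 66 − 36 = 30 and Σi² = 506 − 204 = 302.
3·302 − 2·30 = 846.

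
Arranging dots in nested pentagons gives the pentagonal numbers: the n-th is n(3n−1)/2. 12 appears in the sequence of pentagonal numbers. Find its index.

3

Set n(3n−1)/2 = 12, giving 3n² − n − 24 = 0.
The discriminant is 1 + 24·12 = 289, and √289 = 17.
So n = (1 + 17) / 6 = 18/6 = 3.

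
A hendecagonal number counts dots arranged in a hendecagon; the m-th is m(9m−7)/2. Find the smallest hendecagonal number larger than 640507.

641655

Solve n(9n−7)/2 > 640507 for integer n.
The largest n with value ≤ 640507 is 377 (since 638261 ≤ 640507 < 641655), so the first above is n = 378, value 641655.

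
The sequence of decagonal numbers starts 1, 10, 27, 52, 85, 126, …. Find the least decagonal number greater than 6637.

Solve n(4n−3) > 6637 for integer n.
The largest n with value ≤ 6637 is 41 (since 6601 ≤ 6637 < 6930), so the first above is n = 42, value 6930.

6930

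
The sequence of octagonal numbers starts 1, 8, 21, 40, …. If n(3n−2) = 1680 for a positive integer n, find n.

24

Set n(3n−2) = 1680, giving 3n² − 2n − 1680 = 0.
The discriminant is 4 + 12·1680 = 20164, and √20164 = 142.
So n = (2 + 142) / 6 = 144/6 = 24.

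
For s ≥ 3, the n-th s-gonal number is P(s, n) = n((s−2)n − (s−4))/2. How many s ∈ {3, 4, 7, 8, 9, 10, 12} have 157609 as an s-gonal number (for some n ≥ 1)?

1

s = 3: P(3, 560) = 157080 and P(3, 561) = 157641; 157609 is not s-gonal.
s = 4: P(4, 397) = 157609. ✓
s = 7: P(7, 251) = 157126 and P(7, 252) = 158382; 157609 is not s-gonal.
s = 8: P(8, 229) = 156865 and P(8, 230) = 158240; 157609 is not s-gonal.
s = 9: P(9, 212) = 156774 and P(9, 213) = 158259; 157609 is not s-gonal.
s = 10: P(10, 198) = 156222 and P(10, 199) = 157807; 157609 is not s-gonal.
s = 12: P(12, 177) = 155937 and P(12, 178) = 157708; 157609 is not s-gonal.
Hits: s ∈ {4} → 1.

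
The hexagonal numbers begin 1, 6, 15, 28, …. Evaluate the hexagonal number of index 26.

1326

The 26th hexagonal number is n(2n−1) with n = 26.
26·(2·26 − 1) = 26·51 = 1326.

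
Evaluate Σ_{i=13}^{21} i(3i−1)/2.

Σ i(3i−1)/2 = (3Σi² − Σi) / 2 over i = 13..21.
Σi = 231 − 78 = 153 and Σi² = 3311 − 650 = 2661.
(3·2661 − 1·153) / 2 = 7830/2 = 3915.

3915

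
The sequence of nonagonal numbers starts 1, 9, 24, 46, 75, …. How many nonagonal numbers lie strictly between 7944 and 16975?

The n-th nonagonal number is n(7n−5)/2.
Smallest index with value > 7944: n = 49 (giving 8281).
Largest index with value < 16975: n = 69 (giving 16491).
Indices 49 through 69: 21 terms.

21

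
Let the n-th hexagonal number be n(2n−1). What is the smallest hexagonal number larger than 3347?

3486

Solve n(2n−1) > 3347 for integer n.
The largest n with value ≤ 3347 is 41 (since 3321 ≤ 3347 < 3486), so the first above is n = 42, value 3486.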